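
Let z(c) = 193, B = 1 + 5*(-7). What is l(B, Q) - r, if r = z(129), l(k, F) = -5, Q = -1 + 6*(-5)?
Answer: -198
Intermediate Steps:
Q = -31 (Q = -1 - 30 = -31)
B = -34 (B = 1 - 35 = -34)
r = 193
l(B, Q) - r = -5 - 1*193 = -5 - 193 = -198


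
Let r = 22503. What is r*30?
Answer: 675090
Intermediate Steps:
r*30 = 22503*30 = 675090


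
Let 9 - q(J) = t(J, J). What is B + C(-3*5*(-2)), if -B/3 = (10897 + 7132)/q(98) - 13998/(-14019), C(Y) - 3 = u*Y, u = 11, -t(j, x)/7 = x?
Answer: 819018594/3247735 ≈ 252.18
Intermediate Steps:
t(j, x) = -7*x
q(J) = 9 + 7*J (q(J) = 9 - (-7)*J = 9 + 7*J)
C(Y) = 3 + 11*Y
B = -262477161/3247735 (B = -3*((10897 + 7132)/(9 + 7*98) - 13998/(-14019)) = -3*(18029/(9 + 686) - 13998*(-1/14019)) = -3*(18029/695 + 4666/4673) = -3*87492387/3247735 = -262477161/3247735 ≈ -80.818)
B + C(-3*5*(-2)) = -262477161/3247735 + (3 + 11*(-3*5*(-2))) = -262477161/3247735 + (3 + 11*(-15*(-2))) = -262477161/3247735 + (3 + 11*30) = -262477161/3247735 + (3 + 330) = -262477161/3247735 + 333 = 819018594/3247735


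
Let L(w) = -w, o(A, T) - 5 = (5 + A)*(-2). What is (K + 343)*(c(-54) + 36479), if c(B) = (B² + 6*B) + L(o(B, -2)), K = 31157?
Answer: 1227492000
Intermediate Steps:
o(A, T) = -5 - 2*A (o(A, T) = 5 + (5 + A)*(-2) = 5 + (-10 - 2*A) = -5 - 2*A)
c(B) = 5 + B² + 8*B (c(B) = (B² + 6*B) - (-5 - 2*B) = (B² + 6*B) + (5 + 2*B) = 5 + B² + 8*B)
(K + 343)*(c(-54) + 36479) = (31157 + 343)*((5 + (-54)² + 8*(-54)) + 36479) = 31500*((5 + 2916 - 432) + 36479) = 31500*(2489 + 36479) = 31500*38968 = 1227492000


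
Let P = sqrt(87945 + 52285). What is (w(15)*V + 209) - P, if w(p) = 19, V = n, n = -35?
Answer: -456 - sqrt(140230) ≈ -830.47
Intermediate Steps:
V = -35
P = sqrt(140230) ≈ 374.47
(w(15)*V + 209) - P = (19*(-35) + 209) - sqrt(140230) = (-665 + 209) - sqrt(140230) = -456 - sqrt(140230)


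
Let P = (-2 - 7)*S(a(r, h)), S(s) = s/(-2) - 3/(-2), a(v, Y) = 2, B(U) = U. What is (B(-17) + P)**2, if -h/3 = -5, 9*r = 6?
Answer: 1849/4 ≈ 462.25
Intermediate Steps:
r = 2/3 (r = (1/9)*6 = 2/3 ≈ 0.66667)
h = 15 (h = -3*(-5) = 15)
S(s) = 3/2 - s/2 (S(s) = s*(-1/2) - 3*(-1/2) = -s/2 + 3/2 = 3/2 - s/2)
P = -9/2 (P = (-2 - 7)*(3/2 - 1/2*2) = -9*(3/2 - 1) = -9*1/2 = -9/2 ≈ -4.5000)
(B(-17) + P)**2 = (-17 - 9/2)**2 = (-43/2)**2 = 1849/4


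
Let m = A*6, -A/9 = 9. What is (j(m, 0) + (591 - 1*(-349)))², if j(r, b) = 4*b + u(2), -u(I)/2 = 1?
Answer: 879844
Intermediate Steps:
A = -81 (A = -9*9 = -81)
u(I) = -2 (u(I) = -2*1 = -2)
m = -486 (m = -81*6 = -486)
j(r, b) = -2 + 4*b (j(r, b) = 4*b - 2 = -2 + 4*b)
(j(m, 0) + (591 - 1*(-349)))² = ((-2 + 4*0) + (591 - 1*(-349)))² = ((-2 + 0) + (591 + 349))² = (-2 + 940)² = 938² = 879844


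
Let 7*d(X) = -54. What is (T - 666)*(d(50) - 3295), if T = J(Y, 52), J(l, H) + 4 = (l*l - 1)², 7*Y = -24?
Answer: 30770024979/16807 ≈ 1.8308e+6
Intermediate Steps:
Y = -24/7 (Y = (⅐)*(-24) = -24/7 ≈ -3.4286)
d(X) = -54/7 (d(X) = (⅐)*(-54) = -54/7)
J(l, H) = -4 + (-1 + l²)² (J(l, H) = -4 + (l*l - 1)² = -4 + (l² - 1)² = -4 + (-1 + l²)²)
T = 268125/2401 (T = -4 + (-1 + (-24/7)²)² = -4 + (-1 + 576/49)² = -4 + (527/49)² = -4 + 277729/2401 = 268125/2401 ≈ 111.67)
(T - 666)*(d(50) - 3295) = (268125/2401 - 666)*(-54/7 - 3295) = -1330941/2401*(-23119/7) = 30770024979/16807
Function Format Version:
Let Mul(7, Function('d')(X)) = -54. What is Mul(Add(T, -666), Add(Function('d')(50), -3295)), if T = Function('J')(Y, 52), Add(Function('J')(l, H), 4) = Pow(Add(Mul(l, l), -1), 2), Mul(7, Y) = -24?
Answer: Rational(30770024979, 16807) ≈ 1.8308e+6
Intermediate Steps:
Y = Rational(-24, 7) (Y = Mul(Rational(1, 7), -24) = Rational(-24, 7) ≈ -3.4286)
Function('d')(X) = Rational(-54, 7) (Function('d')(X) = Mul(Rational(1, 7), -54) = Rational(-54, 7))
Function('J')(l, H) = Add(-4, Pow(Add(-1, Pow(l, 2)), 2)) (Function('J')(l, H) = Add(-4, Pow(Add(Mul(l, l), -1), 2)) = Add(-4, Pow(Add(Pow(l, 2), -1), 2)) = Add(-4, Pow(Add(-1, Pow(l, 2)), 2)))
T = Rational(268125, 2401) (T = Add(-4, Pow(Add(-1, Pow(Rational(-24, 7), 2)), 2)) = Add(-4, Pow(Add(-1, Rational(576, 49)), 2)) = Add(-4, Pow(Rational(527, 49), 2)) = Add(-4, Rational(277729, 2401)) = Rational(268125, 2401) ≈ 111.67)
Mul(Add(T, -666), Add(Function('d')(50), -3295)) = Mul(Add(Rational(268125, 2401), -666), Add(Rational(-54, 7), -3295)) = Mul(Rational(-1330941, 2401), Rational(-23119, 7)) = Rational(30770024979, 16807)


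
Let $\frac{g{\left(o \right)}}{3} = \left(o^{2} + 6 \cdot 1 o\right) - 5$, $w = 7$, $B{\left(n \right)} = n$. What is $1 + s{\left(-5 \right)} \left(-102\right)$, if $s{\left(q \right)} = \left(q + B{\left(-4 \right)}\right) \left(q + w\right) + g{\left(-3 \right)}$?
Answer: $6121$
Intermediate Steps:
$g{\left(o \right)} = -15 + 3 o^{2} + 18 o$ ($g{\left(o \right)} = 3 \left(\left(o^{2} + 6 \cdot 1 o\right) - 5\right) = 3 \left(\left(o^{2} + 6 o\right) - 5\right) = 3 \left(-5 + o^{2} + 6 o\right) = -15 + 3 o^{2} + 18 o$)
$s{\left(q \right)} = -42 + \left(-4 + q\right) \left(7 + q\right)$ ($s{\left(q \right)} = \left(q - 4\right) \left(q + 7\right) + \left(-15 + 3 \left(-3\right)^{2} + 18 \left(-3\right)\right) = \left(-4 + q\right) \left(7 + q\right) - 42 = -42 + \left(-4 + q\right) \left(7 + q\right)$)
$1 + s{\left(-5 \right)} \left(-102\right) = 1 + \left(-70 + \left(-5\right)^{2} + 3 \left(-5\right)\right) \left(-102\right) = 1 + \left(-70 + 25 - 15\right) \left(-102\right) = 1 - -6120 = 1 + 6120 = 6121$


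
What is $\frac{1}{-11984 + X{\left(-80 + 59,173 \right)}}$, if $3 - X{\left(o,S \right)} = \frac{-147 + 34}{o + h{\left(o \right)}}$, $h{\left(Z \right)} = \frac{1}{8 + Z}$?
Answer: $- \frac{274}{3284263} \approx -8.3428 \cdot 10^{-5}$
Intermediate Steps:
$X{\left(o,S \right)} = 3 + \frac{113}{o + \frac{1}{8 + o}}$ ($X{\left(o,S \right)} = 3 - \frac{-147 + 34}{o + \frac{1}{8 + o}} = 3 - - \frac{113}{o + \frac{1}{8 + o}} = 3 + \frac{113}{o + \frac{1}{8 + o}}$)
$\frac{1}{-11984 + X{\left(-80 + 59,173 \right)}} = \frac{1}{-11984 + \frac{3 + \left(8 + \left(-80 + 59\right)\right) \left(113 + 3 \left(-80 + 59\right)\right)}{1 + \left(-80 + 59\right) \left(8 + \left(-80 + 59\right)\right)}} = \frac{1}{-11984 + \frac{3 + \left(8 - 21\right) \left(113 + 3 \left(-21\right)\right)}{1 - 21 \left(8 - 21\right)}} = \frac{1}{-11984 + \frac{3 - 13 \left(113 - 63\right)}{1 - -273}} = \frac{1}{-11984 + \frac{3 - 650}{1 + 273}} = \frac{1}{-11984 + \frac{3 - 650}{274}} = \frac{1}{-11984 + \frac{1}{274} \left(-647\right)} = \frac{1}{-11984 - \frac{647}{274}} = \frac{1}{- \frac{3284263}{274}} = - \frac{274}{3284263}$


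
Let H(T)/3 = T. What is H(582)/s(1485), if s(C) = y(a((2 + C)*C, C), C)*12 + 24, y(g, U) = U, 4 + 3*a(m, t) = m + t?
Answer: 291/2974 ≈ 0.097848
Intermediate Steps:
H(T) = 3*T
a(m, t) = -4/3 + m/3 + t/3 (a(m, t) = -4/3 + (m + t)/3 = -4/3 + (m/3 + t/3) = -4/3 + m/3 + t/3)
s(C) = 24 + 12*C (s(C) = C*12 + 24 = 12*C + 24 = 24 + 12*C)
H(582)/s(1485) = (3*582)/(24 + 12*1485) = 1746/(24 + 17820) = 1746/17844 = 1746*(1/17844) = 291/2974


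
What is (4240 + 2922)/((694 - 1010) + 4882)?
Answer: 3581/2283 ≈ 1.5686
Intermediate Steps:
(4240 + 2922)/((694 - 1010) + 4882) = 7162/(-316 + 4882) = 7162/4566 = 7162*(1/4566) = 3581/2283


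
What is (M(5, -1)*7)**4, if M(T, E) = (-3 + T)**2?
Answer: 614656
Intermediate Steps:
(M(5, -1)*7)**4 = ((-3 + 5)**2*7)**4 = (2**2*7)**4 = (4*7)**4 = 28**4 = 614656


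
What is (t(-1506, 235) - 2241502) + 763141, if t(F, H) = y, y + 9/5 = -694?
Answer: -7395284/5 ≈ -1.4791e+6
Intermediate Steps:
y = -3479/5 (y = -9/5 - 694 = -3479/5 ≈ -695.80)
t(F, H) = -3479/5
(t(-1506, 235) - 2241502) + 763141 = (-3479/5 - 2241502) + 763141 = -11210989/5 + 763141 = -7395284/5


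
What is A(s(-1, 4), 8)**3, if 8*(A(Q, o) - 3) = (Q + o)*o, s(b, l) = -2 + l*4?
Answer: 15625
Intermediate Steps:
s(b, l) = -2 + 4*l
A(Q, o) = 3 + o*(Q + o)/8 (A(Q, o) = 3 + ((Q + o)*o)/8 = 3 + (o*(Q + o))/8 = 3 + o*(Q + o)/8)
A(s(-1, 4), 8)**3 = (3 + (1/8)*8**2 + (1/8)*(-2 + 4*4)*8)**3 = (3 + (1/8)*64 + (1/8)*(-2 + 16)*8)**3 = (3 + 8 + (1/8)*14*8)**3 = (3 + 8 + 14)**3 = 25**3 = 15625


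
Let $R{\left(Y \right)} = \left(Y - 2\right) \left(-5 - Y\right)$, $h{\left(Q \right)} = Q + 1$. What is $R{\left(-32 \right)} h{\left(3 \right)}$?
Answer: $-3672$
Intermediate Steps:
$h{\left(Q \right)} = 1 + Q$
$R{\left(Y \right)} = \left(-5 - Y\right) \left(-2 + Y\right)$ ($R{\left(Y \right)} = \left(-2 + Y\right) \left(-5 - Y\right) = \left(-5 - Y\right) \left(-2 + Y\right)$)
$R{\left(-32 \right)} h{\left(3 \right)} = \left(10 - \left(-32\right)^{2} - -96\right) \left(1 + 3\right) = \left(10 - 1024 + 96\right) 4 = \left(-918\right) 4 = -3672$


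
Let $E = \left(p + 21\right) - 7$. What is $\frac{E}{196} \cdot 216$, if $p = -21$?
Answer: $- \frac{54}{7} \approx -7.7143$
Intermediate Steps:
$E = -7$ ($E = \left(-21 + 21\right) - 7 = 0 - 7 = -7$)
$\frac{E}{196} \cdot 216 = \frac{1}{196} \left(-7\right) 216 = \left(- \frac{1}{28}\right) 216 = - \frac{54}{7}$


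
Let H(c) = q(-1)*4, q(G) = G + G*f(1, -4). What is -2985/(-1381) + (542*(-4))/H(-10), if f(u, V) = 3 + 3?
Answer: 769397/9667 ≈ 79.590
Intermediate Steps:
f(u, V) = 6
q(G) = 7*G (q(G) = G + G*6 = G + 6*G = 7*G)
H(c) = -28 (H(c) = (7*(-1))*4 = -7*4 = -28)
-2985/(-1381) + (542*(-4))/H(-10) = -2985/(-1381) + (542*(-4))/(-28) = -2985*(-1/1381) - 2168*(-1/28) = 2985/1381 + 542/7 = 769397/9667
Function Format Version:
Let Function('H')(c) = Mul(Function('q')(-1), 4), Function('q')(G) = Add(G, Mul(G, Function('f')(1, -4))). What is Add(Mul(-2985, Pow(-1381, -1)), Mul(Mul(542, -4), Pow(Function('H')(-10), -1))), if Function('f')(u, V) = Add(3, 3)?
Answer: Rational(769397, 9667) ≈ 79.590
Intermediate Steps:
Function('f')(u, V) = 6
Function('q')(G) = Mul(7, G) (Function('q')(G) = Add(G, Mul(G, 6)) = Add(G, Mul(6, G)) = Mul(7, G))
Function('H')(c) = -28 (Function('H')(c) = Mul(Mul(7, -1), 4) = Mul(-7, 4) = -28)
Add(Mul(-2985, Pow(-1381, -1)), Mul(Mul(542, -4), Pow(Function('H')(-10), -1))) = Add(Mul(-2985, Pow(-1381, -1)), Mul(Mul(542, -4), Pow(-28, -1))) = Add(Mul(-2985, Rational(-1, 1381)), Mul(-2168, Rational(-1, 28))) = Add(Rational(2985, 1381), Rational(542, 7)) = Rational(769397, 9667)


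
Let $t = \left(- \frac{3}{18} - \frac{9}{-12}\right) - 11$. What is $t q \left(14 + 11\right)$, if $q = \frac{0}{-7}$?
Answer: $0$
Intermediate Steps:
$t = - \frac{125}{12}$ ($t = \left(\left(-3\right) \frac{1}{18} - - \frac{3}{4}\right) - 11 = \left(- \frac{1}{6} + \frac{3}{4}\right) - 11 = \frac{7}{12} - 11 = - \frac{125}{12} \approx -10.417$)
$q = 0$ ($q = 0 \left(- \frac{1}{7}\right) = 0$)
$t q \left(14 + 11\right) = - \frac{125 \cdot 0 \left(14 + 11\right)}{12} = - \frac{125 \cdot 0 \cdot 25}{12} = \left(- \frac{125}{12}\right) 0 = 0$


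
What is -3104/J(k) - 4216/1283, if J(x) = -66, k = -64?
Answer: 1852088/42339 ≈ 43.744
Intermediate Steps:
-3104/J(k) - 4216/1283 = -3104/(-66) - 4216/1283 = -3104*(-1/66) - 4216*1/1283 = 1552/33 - 4216/1283 = 1852088/42339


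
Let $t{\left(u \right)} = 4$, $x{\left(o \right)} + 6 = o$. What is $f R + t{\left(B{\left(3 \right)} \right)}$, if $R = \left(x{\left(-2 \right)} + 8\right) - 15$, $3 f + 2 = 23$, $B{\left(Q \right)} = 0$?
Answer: $-101$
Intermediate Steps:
$x{\left(o \right)} = -6 + o$
$f = 7$ ($f = - \frac{2}{3} + \frac{1}{3} \cdot 23 = - \frac{2}{3} + \frac{23}{3} = 7$)
$R = -15$ ($R = \left(\left(-6 - 2\right) + 8\right) - 15 = \left(-8 + 8\right) - 15 = 0 - 15 = -15$)
$f R + t{\left(B{\left(3 \right)} \right)} = 7 \left(-15\right) + 4 = -105 + 4 = -101$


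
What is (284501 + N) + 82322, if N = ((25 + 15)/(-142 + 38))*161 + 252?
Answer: 4771170/13 ≈ 3.6701e+5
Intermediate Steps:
N = 2471/13 (N = (40/(-104))*161 + 252 = (40*(-1/104))*161 + 252 = -5/13*161 + 252 = -805/13 + 252 = 2471/13 ≈ 190.08)
(284501 + N) + 82322 = (284501 + 2471/13) + 82322 = 3700984/13 + 82322 = 4771170/13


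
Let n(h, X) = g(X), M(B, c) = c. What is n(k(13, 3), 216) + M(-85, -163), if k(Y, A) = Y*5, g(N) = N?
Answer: 53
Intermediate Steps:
k(Y, A) = 5*Y
n(h, X) = X
n(k(13, 3), 216) + M(-85, -163) = 216 - 163 = 53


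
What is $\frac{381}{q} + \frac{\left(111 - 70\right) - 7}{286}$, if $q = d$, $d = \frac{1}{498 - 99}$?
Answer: $\frac{21738734}{143} \approx 1.5202 \cdot 10^{5}$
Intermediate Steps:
$d = \frac{1}{399} \approx 0.0025063$
$q = \frac{1}{399} \approx 0.0025063$
$\frac{381}{q} + \frac{\left(111 - 70\right) - 7}{286} = 381 \frac{1}{\frac{1}{399}} + \frac{\left(111 - 70\right) - 7}{286} = 381 \cdot 399 + \left(\left(111 - 70\right) - 7\right) \frac{1}{286} = 152019 + \left(41 - 7\right) \frac{1}{286} = 152019 + 34 \cdot \frac{1}{286} = 152019 + \frac{17}{143} = \frac{21738734}{143}$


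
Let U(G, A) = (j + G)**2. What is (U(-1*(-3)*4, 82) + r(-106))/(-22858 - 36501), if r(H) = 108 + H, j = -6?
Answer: -38/59359 ≈ -0.00064017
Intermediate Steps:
U(G, A) = (-6 + G)**2
(U(-1*(-3)*4, 82) + r(-106))/(-22858 - 36501) = ((-6 - 1*(-3)*4)**2 + (108 - 106))/(-22858 - 36501) = ((-6 + 3*4)**2 + 2)/(-59359) = ((-6 + 12)**2 + 2)*(-1/59359) = (6**2 + 2)*(-1/59359) = (36 + 2)*(-1/59359) = 38*(-1/59359) = -38/59359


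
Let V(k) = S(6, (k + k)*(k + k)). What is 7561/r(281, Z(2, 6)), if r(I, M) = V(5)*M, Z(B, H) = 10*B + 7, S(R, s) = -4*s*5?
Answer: -7561/54000 ≈ -0.14002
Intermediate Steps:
S(R, s) = -20*s
V(k) = -80*k² (V(k) = -20*(k + k)*(k + k) = -20*2*k*2*k = -80*k²)
Z(B, H) = 7 + 10*B
r(I, M) = -2000*M (r(I, M) = (-80*5²)*M = (-80*25)*M = -2000*M)
7561/r(281, Z(2, 6)) = 7561/((-2000*(7 + 10*2))) = 7561/((-2000*(7 + 20))) = 7561/((-2000*27)) = 7561/(-54000) = 7561*(-1/54000) = -7561/54000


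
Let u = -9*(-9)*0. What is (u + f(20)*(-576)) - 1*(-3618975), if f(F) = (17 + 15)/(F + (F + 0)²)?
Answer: 126662589/35 ≈ 3.6189e+6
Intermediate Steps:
u = 0 (u = 81*0 = 0)
f(F) = 32/(F + F²)
(u + f(20)*(-576)) - 1*(-3618975) = (0 + (32/(20*(1 + 20)))*(-576)) - 1*(-3618975) = (0 + (32*(1/20)/21)*(-576)) + 3618975 = (0 + (32*(1/20)*(1/21))*(-576)) + 3618975 = (0 + (8/105)*(-576)) + 3618975 = (0 - 1536/35) + 3618975 = -1536/35 + 3618975 = 126662589/35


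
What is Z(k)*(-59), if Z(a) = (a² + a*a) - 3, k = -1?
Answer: 59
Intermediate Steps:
Z(a) = -3 + 2*a² (Z(a) = (a² + a²) - 3 = 2*a² - 3 = -3 + 2*a²)
Z(k)*(-59) = (-3 + 2*(-1)²)*(-59) = (-3 + 2*1)*(-59) = (-3 + 2)*(-59) = -1*(-59) = 59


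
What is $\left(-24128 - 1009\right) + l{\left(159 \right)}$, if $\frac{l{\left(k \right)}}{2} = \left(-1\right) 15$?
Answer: $-25167$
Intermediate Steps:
$l{\left(k \right)} = -30$ ($l{\left(k \right)} = 2 \left(\left(-1\right) 15\right) = 2 \left(-15\right) = -30$)
$\left(-24128 - 1009\right) + l{\left(159 \right)} = \left(-24128 - 1009\right) - 30 = -25137 - 30 = -25167$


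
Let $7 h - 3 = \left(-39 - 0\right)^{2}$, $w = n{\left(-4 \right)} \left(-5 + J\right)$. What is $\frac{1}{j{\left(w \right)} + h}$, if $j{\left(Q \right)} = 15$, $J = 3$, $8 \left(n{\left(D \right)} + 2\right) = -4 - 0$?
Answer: $\frac{7}{1629} \approx 0.0042971$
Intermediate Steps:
$n{\left(D \right)} = - \frac{5}{2}$ ($n{\left(D \right)} = -2 + \frac{-4 - 0}{8} = -2 + \frac{-4 + 0}{8} = -2 + \frac{1}{8} \left(-4\right) = -2 - \frac{1}{2} = - \frac{5}{2}$)
$w = 5$ ($w = - \frac{5 \left(-5 + 3\right)}{2} = \left(- \frac{5}{2}\right) \left(-2\right) = 5$)
$h = \frac{1524}{7}$ ($h = \frac{3}{7} + \frac{\left(-39 - 0\right)^{2}}{7} = \frac{3}{7} + \frac{\left(-39 + \left(-4 + 4\right)\right)^{2}}{7} = \frac{3}{7} + \frac{\left(-39 + 0\right)^{2}}{7} = \frac{3}{7} + \frac{\left(-39\right)^{2}}{7} = \frac{3}{7} + \frac{1}{7} \cdot 1521 = \frac{3}{7} + \frac{1521}{7} = \frac{1524}{7} \approx 217.71$)
$\frac{1}{j{\left(w \right)} + h} = \frac{1}{15 + \frac{1524}{7}} = \frac{1}{\frac{1629}{7}} = \frac{7}{1629}$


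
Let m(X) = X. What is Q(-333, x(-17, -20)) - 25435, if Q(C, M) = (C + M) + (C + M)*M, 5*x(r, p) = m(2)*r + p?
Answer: -551644/25 ≈ -22066.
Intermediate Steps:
x(r, p) = p/5 + 2*r/5 (x(r, p) = (2*r + p)/5 = (p + 2*r)/5 = p/5 + 2*r/5)
Q(C, M) = C + M + M*(C + M) (Q(C, M) = (C + M) + M*(C + M) = C + M + M*(C + M))
Q(-333, x(-17, -20)) - 25435 = (-333 + ((1/5)*(-20) + (2/5)*(-17)) + ((1/5)*(-20) + (2/5)*(-17))**2 - 333*((1/5)*(-20) + (2/5)*(-17))) - 25435 = (-333 + (-4 - 34/5) + (-4 - 34/5)**2 - 333*(-4 - 34/5)) - 25435 = (-333 - 54/5 + (-54/5)**2 - 333*(-54/5)) - 25435 = (-333 - 54/5 + 2916/25 + 17982/5) - 25435 = 84231/25 - 25435 = -551644/25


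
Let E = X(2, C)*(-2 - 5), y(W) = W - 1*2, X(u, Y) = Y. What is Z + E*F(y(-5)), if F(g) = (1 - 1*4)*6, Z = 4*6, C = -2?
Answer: -228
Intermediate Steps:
y(W) = -2 + W (y(W) = W - 2 = -2 + W)
E = 14 (E = -2*(-2 - 5) = -2*(-7) = 14)
Z = 24
F(g) = -18 (F(g) = (1 - 4)*6 = -3*6 = -18)
Z + E*F(y(-5)) = 24 + 14*(-18) = 24 - 252 = -228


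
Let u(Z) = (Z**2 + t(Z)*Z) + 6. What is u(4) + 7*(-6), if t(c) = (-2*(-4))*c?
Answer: 108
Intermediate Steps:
t(c) = 8*c
u(Z) = 6 + 9*Z**2 (u(Z) = (Z**2 + (8*Z)*Z) + 6 = (Z**2 + 8*Z**2) + 6 = 9*Z**2 + 6 = 6 + 9*Z**2)
u(4) + 7*(-6) = (6 + 9*4**2) + 7*(-6) = (6 + 9*16) - 42 = (6 + 144) - 42 = 150 - 42 = 108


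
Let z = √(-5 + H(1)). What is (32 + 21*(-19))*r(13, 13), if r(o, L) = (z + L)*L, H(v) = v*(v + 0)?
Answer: -62023 - 9542*I ≈ -62023.0 - 9542.0*I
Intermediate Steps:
H(v) = v² (H(v) = v*v = v²)
z = 2*I (z = √(-5 + 1²) = √(-5 + 1) = √(-4) = 2*I ≈ 2.0*I)
r(o, L) = L*(L + 2*I) (r(o, L) = (2*I + L)*L = (L + 2*I)*L = L*(L + 2*I))
(32 + 21*(-19))*r(13, 13) = (32 + 21*(-19))*(13*(13 + 2*I)) = (32 - 399)*(169 + 26*I) = -367*(169 + 26*I) = -62023 - 9542*I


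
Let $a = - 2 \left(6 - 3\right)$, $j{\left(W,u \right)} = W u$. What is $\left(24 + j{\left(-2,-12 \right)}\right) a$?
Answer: $-288$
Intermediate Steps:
$a = -6$ ($a = \left(-2\right) 3 = -6$)
$\left(24 + j{\left(-2,-12 \right)}\right) a = \left(24 - -24\right) \left(-6\right) = \left(24 + 24\right) \left(-6\right) = 48 \left(-6\right) = -288$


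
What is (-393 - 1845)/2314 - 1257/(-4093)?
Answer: -3125718/4735601 ≈ -0.66005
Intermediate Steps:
(-393 - 1845)/2314 - 1257/(-4093) = -2238*1/2314 - 1257*(-1/4093) = -1119/1157 + 1257/4093 = -3125718/4735601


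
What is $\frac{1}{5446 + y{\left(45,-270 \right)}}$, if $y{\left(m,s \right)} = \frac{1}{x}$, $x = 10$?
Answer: $\frac{10}{54461} \approx 0.00018362$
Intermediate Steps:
$y{\left(m,s \right)} = \frac{1}{10}$
$\frac{1}{5446 + y{\left(45,-270 \right)}} = \frac{1}{5446 + \frac{1}{10}} = \frac{1}{\frac{54461}{10}} = \frac{10}{54461}$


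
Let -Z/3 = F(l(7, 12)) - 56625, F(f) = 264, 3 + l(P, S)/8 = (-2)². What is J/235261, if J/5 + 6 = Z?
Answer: 845385/235261 ≈ 3.5934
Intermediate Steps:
l(P, S) = 8 (l(P, S) = -24 + 8*(-2)² = -24 + 8*4 = -24 + 32 = 8)
Z = 169083 (Z = -3*(264 - 56625) = -3*(-56361) = 169083)
J = 845385 (J = -30 + 5*169083 = -30 + 845415 = 845385)
J/235261 = 845385/235261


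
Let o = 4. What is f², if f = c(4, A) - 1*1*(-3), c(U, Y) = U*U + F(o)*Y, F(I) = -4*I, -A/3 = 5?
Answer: 67081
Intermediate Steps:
A = -15 (A = -3*5 = -15)
c(U, Y) = U² - 16*Y (c(U, Y) = U*U + (-4*4)*Y = U² - 16*Y)
f = 259 (f = (4² - 16*(-15)) - 1*1*(-3) = (16 + 240) - 1*(-3) = 256 + 3 = 259)
f² = 259² = 67081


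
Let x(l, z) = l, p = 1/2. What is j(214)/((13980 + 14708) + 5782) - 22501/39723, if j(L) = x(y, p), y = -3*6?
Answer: -43129138/76069545 ≈ -0.56697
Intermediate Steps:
y = -18
p = ½ ≈ 0.50000
j(L) = -18
j(214)/((13980 + 14708) + 5782) - 22501/39723 = -18/((13980 + 14708) + 5782) - 22501/39723 = -18/(28688 + 5782) - 22501*1/39723 = -18/34470 - 22501/39723 = -18*1/34470 - 22501/39723 = -1/1915 - 22501/39723 = -43129138/76069545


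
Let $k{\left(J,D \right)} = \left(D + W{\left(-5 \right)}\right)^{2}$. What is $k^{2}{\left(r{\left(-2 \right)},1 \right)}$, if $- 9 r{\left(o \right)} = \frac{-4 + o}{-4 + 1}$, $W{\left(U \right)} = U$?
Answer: $256$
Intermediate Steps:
$r{\left(o \right)} = - \frac{4}{27} + \frac{o}{27}$ ($r{\left(o \right)} = - \frac{\left(-4 + o\right) \frac{1}{-4 + 1}}{9} = - \frac{\left(-4 + o\right) \frac{1}{-3}}{9} = - \frac{\left(-4 + o\right) \left(- \frac{1}{3}\right)}{9} = - \frac{\frac{4}{3} - \frac{o}{3}}{9} = - \frac{4}{27} + \frac{o}{27}$)
$k{\left(J,D \right)} = \left(-5 + D\right)^{2}$ ($k{\left(J,D \right)} = \left(D - 5\right)^{2} = \left(-5 + D\right)^{2}$)
$k^{2}{\left(r{\left(-2 \right)},1 \right)} = \left(\left(-5 + 1\right)^{2}\right)^{2} = \left(\left(-4\right)^{2}\right)^{2} = 16^{2} = 256$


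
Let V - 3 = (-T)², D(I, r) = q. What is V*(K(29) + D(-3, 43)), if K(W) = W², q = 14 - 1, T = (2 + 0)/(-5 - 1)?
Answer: 23912/9 ≈ 2656.9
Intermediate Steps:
T = -⅓ (T = 2/(-6) = 2*(-⅙) = -⅓ ≈ -0.33333)
q = 13
D(I, r) = 13
V = 28/9 (V = 3 + (-1*(-⅓))² = 3 + (⅓)² = 3 + ⅑ = 28/9 ≈ 3.1111)
V*(K(29) + D(-3, 43)) = 28*(29² + 13)/9 = 28*(841 + 13)/9 = (28/9)*854 = 23912/9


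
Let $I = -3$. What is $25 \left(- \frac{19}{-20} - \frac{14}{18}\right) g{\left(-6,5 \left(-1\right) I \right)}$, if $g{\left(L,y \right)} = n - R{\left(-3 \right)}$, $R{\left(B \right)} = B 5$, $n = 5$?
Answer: $\frac{775}{9} \approx 86.111$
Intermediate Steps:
$R{\left(B \right)} = 5 B$
$g{\left(L,y \right)} = 20$ ($g{\left(L,y \right)} = 5 - 5 \left(-3\right) = 5 - -15 = 5 + 15 = 20$)
$25 \left(- \frac{19}{-20} - \frac{14}{18}\right) g{\left(-6,5 \left(-1\right) I \right)} = 25 \left(- \frac{19}{-20} - \frac{14}{18}\right) 20 = 25 \left(\left(-19\right) \left(- \frac{1}{20}\right) - \frac{7}{9}\right) 20 = 25 \left(\frac{19}{20} - \frac{7}{9}\right) 20 = 25 \cdot \frac{31}{180} \cdot 20 = \frac{155}{36} \cdot 20 = \frac{775}{9}$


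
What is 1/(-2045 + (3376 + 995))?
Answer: 1/2326 ≈ 0.00042992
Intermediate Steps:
1/(-2045 + (3376 + 995)) = 1/(-2045 + 4371) = 1/2326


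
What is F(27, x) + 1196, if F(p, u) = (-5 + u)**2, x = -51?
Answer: 4332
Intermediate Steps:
F(27, x) + 1196 = (-5 - 51)**2 + 1196 = (-56)**2 + 1196 = 3136 + 1196 = 4332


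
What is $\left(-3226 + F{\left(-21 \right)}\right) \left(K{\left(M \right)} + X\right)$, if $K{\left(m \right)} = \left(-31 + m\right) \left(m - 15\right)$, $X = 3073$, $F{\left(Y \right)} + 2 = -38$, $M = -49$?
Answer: $-26758338$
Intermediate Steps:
$F{\left(Y \right)} = -40$ ($F{\left(Y \right)} = -2 - 38 = -40$)
$K{\left(m \right)} = \left(-31 + m\right) \left(-15 + m\right)$
$\left(-3226 + F{\left(-21 \right)}\right) \left(K{\left(M \right)} + X\right) = \left(-3226 - 40\right) \left(\left(465 + \left(-49\right)^{2} - -2254\right) + 3073\right) = - 3266 \left(\left(465 + 2401 + 2254\right) + 3073\right) = - 3266 \left(5120 + 3073\right) = \left(-3266\right) 8193 = -26758338$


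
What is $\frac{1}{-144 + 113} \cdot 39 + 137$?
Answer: $\frac{4208}{31} \approx 135.74$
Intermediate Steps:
$\frac{1}{-144 + 113} \cdot 39 + 137 = \frac{1}{-31} \cdot 39 + 137 = \left(- \frac{1}{31}\right) 39 + 137 = - \frac{39}{31} + 137 = \frac{4208}{31}$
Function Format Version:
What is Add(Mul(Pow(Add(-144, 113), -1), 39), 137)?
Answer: Rational(4208, 31) ≈ 135.74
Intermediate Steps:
Add(Mul(Pow(Add(-144, 113), -1), 39), 137) = Add(Mul(Pow(-31, -1), 39), 137) = Add(Mul(Rational(-1, 31), 39), 137) = Add(Rational(-39, 31), 137) = Rational(4208, 31)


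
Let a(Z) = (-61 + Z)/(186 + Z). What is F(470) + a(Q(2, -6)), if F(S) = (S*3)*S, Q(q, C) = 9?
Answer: 9940496/15 ≈ 6.6270e+5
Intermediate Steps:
F(S) = 3*S² (F(S) = (3*S)*S = 3*S²)
a(Z) = (-61 + Z)/(186 + Z)
F(470) + a(Q(2, -6)) = 3*470² + (-61 + 9)/(186 + 9) = 3*220900 - 52/195 = 662700 + (1/195)*(-52) = 662700 - 4/15 = 9940496/15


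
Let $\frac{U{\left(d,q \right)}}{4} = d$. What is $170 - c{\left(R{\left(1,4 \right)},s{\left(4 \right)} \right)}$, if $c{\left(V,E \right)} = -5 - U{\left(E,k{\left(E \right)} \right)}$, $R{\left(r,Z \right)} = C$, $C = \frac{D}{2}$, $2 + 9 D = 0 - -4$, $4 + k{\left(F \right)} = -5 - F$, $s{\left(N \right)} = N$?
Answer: $191$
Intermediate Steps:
$k{\left(F \right)} = -9 - F$ ($k{\left(F \right)} = -4 - \left(5 + F\right) = -9 - F$)
$U{\left(d,q \right)} = 4 d$
$D = \frac{2}{9}$ ($D = - \frac{2}{9} + \frac{0 - -4}{9} = - \frac{2}{9} + \frac{0 + 4}{9} = - \frac{2}{9} + \frac{1}{9} \cdot 4 = - \frac{2}{9} + \frac{4}{9} = \frac{2}{9} \approx 0.22222$)
$C = \frac{1}{9}$ ($C = \frac{2}{9 \cdot 2} = \frac{2}{9} \cdot \frac{1}{2} = \frac{1}{9} \approx 0.11111$)
$R{\left(r,Z \right)} = \frac{1}{9}$
$c{\left(V,E \right)} = -5 - 4 E$
$170 - c{\left(R{\left(1,4 \right)},s{\left(4 \right)} \right)} = 170 - \left(-5 - 16\right) = 170 - -21 = 170 + 21 = 191$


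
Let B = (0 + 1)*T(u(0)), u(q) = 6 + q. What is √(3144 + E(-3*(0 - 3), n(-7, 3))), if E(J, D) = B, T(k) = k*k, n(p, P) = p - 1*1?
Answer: 2*√795 ≈ 56.391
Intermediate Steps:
n(p, P) = -1 + p (n(p, P) = p - 1 = -1 + p)
T(k) = k²
B = 36 (B = (0 + 1)*(6 + 0)² = 1*6² = 1*36 = 36)
E(J, D) = 36
√(3144 + E(-3*(0 - 3), n(-7, 3))) = √(3144 + 36) = √3180 = 2*√795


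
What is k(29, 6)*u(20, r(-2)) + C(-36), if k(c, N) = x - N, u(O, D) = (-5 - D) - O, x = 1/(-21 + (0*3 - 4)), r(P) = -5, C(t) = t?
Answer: 424/5 ≈ 84.800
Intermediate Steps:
x = -1/25 (x = 1/(-21 + (0 - 4)) = 1/(-21 - 4) = 1/(-25) = -1/25 ≈ -0.040000)
u(O, D) = -5 - D - O
k(c, N) = -1/25 - N
k(29, 6)*u(20, r(-2)) + C(-36) = (-1/25 - 1*6)*(-5 - 1*(-5) - 1*20) - 36 = (-1/25 - 6)*(-5 + 5 - 20) - 36 = -151/25*(-20) - 36 = 604/5 - 36 = 424/5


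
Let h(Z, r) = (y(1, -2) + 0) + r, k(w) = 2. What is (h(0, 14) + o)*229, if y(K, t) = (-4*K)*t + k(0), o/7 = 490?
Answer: 790966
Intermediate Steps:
o = 3430 (o = 7*490 = 3430)
y(K, t) = 2 - 4*K*t (y(K, t) = (-4*K)*t + 2 = -4*K*t + 2 = 2 - 4*K*t)
h(Z, r) = 10 + r (h(Z, r) = ((2 - 4*1*(-2)) + 0) + r = ((2 + 8) + 0) + r = (10 + 0) + r = 10 + r)
(h(0, 14) + o)*229 = ((10 + 14) + 3430)*229 = (24 + 3430)*229 = 3454*229 = 790966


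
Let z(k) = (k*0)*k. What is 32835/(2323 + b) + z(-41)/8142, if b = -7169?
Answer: -32835/4846 ≈ -6.7757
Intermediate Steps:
z(k) = 0 (z(k) = 0*k = 0)
32835/(2323 + b) + z(-41)/8142 = 32835/(2323 - 7169) + 0/8142 = 32835/(-4846) + 0*(1/8142) = 32835*(-1/4846) + 0 = -32835/4846 + 0 = -32835/4846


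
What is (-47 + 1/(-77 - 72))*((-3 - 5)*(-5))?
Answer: -280160/149 ≈ -1880.3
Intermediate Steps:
(-47 + 1/(-77 - 72))*((-3 - 5)*(-5)) = (-47 + 1/(-149))*(-8*(-5)) = (-47 - 1/149)*40 = -7004/149*40 = -280160/149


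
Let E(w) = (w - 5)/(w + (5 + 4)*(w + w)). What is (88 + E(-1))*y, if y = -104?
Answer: -174512/19 ≈ -9184.8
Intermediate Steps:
E(w) = (-5 + w)/(19*w) (E(w) = (-5 + w)/(w + 9*(2*w)) = (-5 + w)/(w + 18*w) = (-5 + w)/((19*w)) = (-5 + w)*(1/(19*w)) = (-5 + w)/(19*w))
(88 + E(-1))*y = (88 + (1/19)*(-5 - 1)/(-1))*(-104) = (88 + (1/19)*(-1)*(-6))*(-104) = (88 + 6/19)*(-104) = (1678/19)*(-104) = -174512/19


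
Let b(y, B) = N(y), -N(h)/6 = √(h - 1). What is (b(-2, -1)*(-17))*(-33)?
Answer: -3366*I*√3 ≈ -5830.1*I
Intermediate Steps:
N(h) = -6*√(-1 + h) (N(h) = -6*√(h - 1) = -6*√(-1 + h))
b(y, B) = -6*√(-1 + y)
(b(-2, -1)*(-17))*(-33) = (-6*√(-1 - 2)*(-17))*(-33) = (-6*I*√3*(-17))*(-33) = (102*I*√3)*(-33) = -3366*I*√3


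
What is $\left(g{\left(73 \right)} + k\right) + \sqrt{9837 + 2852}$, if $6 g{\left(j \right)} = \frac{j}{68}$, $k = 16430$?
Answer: $\frac{6703513}{408} + \sqrt{12689} \approx 16543.0$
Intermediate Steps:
$g{\left(j \right)} = \frac{j}{408}$ ($g{\left(j \right)} = \frac{j \frac{1}{68}}{6} = \frac{\frac{1}{68} j}{6} = \frac{j}{408}$)
$\left(g{\left(73 \right)} + k\right) + \sqrt{9837 + 2852} = \left(\frac{1}{408} \cdot 73 + 16430\right) + \sqrt{9837 + 2852} = \left(\frac{73}{408} + 16430\right) + \sqrt{12689} = \frac{6703513}{408} + \sqrt{12689}$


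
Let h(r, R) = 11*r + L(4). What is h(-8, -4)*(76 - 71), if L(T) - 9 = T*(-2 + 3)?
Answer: -375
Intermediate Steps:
L(T) = 9 + T (L(T) = 9 + T*(-2 + 3) = 9 + T*1 = 9 + T)
h(r, R) = 13 + 11*r (h(r, R) = 11*r + (9 + 4) = 11*r + 13 = 13 + 11*r)
h(-8, -4)*(76 - 71) = (13 + 11*(-8))*(76 - 71) = (13 - 88)*5 = -75*5 = -375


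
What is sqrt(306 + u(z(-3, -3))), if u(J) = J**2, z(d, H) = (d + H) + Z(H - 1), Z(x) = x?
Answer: sqrt(406) ≈ 20.149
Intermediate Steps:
z(d, H) = -1 + d + 2*H (z(d, H) = (d + H) + (H - 1) = (H + d) + (-1 + H) = -1 + d + 2*H)
sqrt(306 + u(z(-3, -3))) = sqrt(306 + (-1 - 3 + 2*(-3))**2) = sqrt(306 + (-1 - 3 - 6)**2) = sqrt(306 + (-10)**2) = sqrt(306 + 100) = sqrt(406)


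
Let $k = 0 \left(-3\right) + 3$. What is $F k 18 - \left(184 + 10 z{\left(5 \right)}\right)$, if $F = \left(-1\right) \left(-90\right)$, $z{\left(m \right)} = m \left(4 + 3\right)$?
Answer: $4326$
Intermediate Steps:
$z{\left(m \right)} = 7 m$ ($z{\left(m \right)} = m 7 = 7 m$)
$F = 90$
$k = 3$ ($k = 0 + 3 = 3$)
$F k 18 - \left(184 + 10 z{\left(5 \right)}\right) = 90 \cdot 3 \cdot 18 - \left(184 + 10 \cdot 7 \cdot 5\right) = 90 \cdot 54 - 534 = 4860 - 534 = 4326$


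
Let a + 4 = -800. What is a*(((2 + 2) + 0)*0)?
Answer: 0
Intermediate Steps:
a = -804 (a = -4 - 800 = -804)
a*(((2 + 2) + 0)*0) = -804*((2 + 2) + 0)*0 = -804*(4 + 0)*0 = -3216*0 = -804*0 = 0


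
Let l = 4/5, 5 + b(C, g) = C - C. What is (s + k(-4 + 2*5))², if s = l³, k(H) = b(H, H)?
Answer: 314721/15625 ≈ 20.142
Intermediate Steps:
b(C, g) = -5 (b(C, g) = -5 + (C - C) = -5 + 0 = -5)
k(H) = -5
l = ⅘ (l = 4*(⅕) = ⅘ ≈ 0.80000)
s = 64/125 (s = (⅘)³ = 64/125 ≈ 0.51200)
(s + k(-4 + 2*5))² = (64/125 - 5)² = (-561/125)² = 314721/15625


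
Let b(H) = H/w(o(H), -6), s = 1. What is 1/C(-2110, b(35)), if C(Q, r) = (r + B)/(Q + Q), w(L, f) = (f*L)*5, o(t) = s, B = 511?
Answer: -25320/3059 ≈ -8.2772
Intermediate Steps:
o(t) = 1
w(L, f) = 5*L*f (w(L, f) = (L*f)*5 = 5*L*f)
b(H) = -H/30 (b(H) = H/((5*1*(-6))) = H/(-30) = H*(-1/30) = -H/30)
C(Q, r) = (511 + r)/(2*Q) (C(Q, r) = (r + 511)/(Q + Q) = (511 + r)/((2*Q)) = (511 + r)*(1/(2*Q)) = (511 + r)/(2*Q))
1/C(-2110, b(35)) = 1/((1/2)*(511 - 1/30*35)/(-2110)) = 1/((1/2)*(-1/2110)*(511 - 7/6)) = 1/((1/2)*(-1/2110)*(3059/6)) = 1/(-3059/25320) = -25320/3059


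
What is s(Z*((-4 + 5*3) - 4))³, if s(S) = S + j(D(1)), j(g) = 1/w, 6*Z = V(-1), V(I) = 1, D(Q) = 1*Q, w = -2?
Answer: 8/27 ≈ 0.29630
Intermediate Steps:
D(Q) = Q
Z = ⅙ (Z = (⅙)*1 = ⅙ ≈ 0.16667)
j(g) = -½ (j(g) = 1/(-2) = -½)
s(S) = -½ + S (s(S) = S - ½ = -½ + S)
s(Z*((-4 + 5*3) - 4))³ = (-½ + ((-4 + 5*3) - 4)/6)³ = (-½ + ((-4 + 15) - 4)/6)³ = (-½ + (11 - 4)/6)³ = (-½ + (⅙)*7)³ = (-½ + 7/6)³ = (⅔)³ = 8/27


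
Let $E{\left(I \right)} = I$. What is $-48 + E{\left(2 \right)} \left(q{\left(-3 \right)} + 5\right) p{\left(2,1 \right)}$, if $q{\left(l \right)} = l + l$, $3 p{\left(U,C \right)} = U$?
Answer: $- \frac{148}{3} \approx -49.333$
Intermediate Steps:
$p{\left(U,C \right)} = \frac{U}{3}$
$q{\left(l \right)} = 2 l$
$-48 + E{\left(2 \right)} \left(q{\left(-3 \right)} + 5\right) p{\left(2,1 \right)} = -48 + 2 \left(2 \left(-3\right) + 5\right) \frac{1}{3} \cdot 2 = -48 + 2 \left(-6 + 5\right) \frac{2}{3} = -48 + 2 \left(\left(-1\right) \frac{2}{3}\right) = -48 + 2 \left(- \frac{2}{3}\right) = -48 - \frac{4}{3} = - \frac{148}{3}$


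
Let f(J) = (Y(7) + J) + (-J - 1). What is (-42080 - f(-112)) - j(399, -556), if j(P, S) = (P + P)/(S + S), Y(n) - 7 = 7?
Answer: -23403309/556 ≈ -42092.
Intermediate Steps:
Y(n) = 14 (Y(n) = 7 + 7 = 14)
f(J) = 13 (f(J) = (14 + J) + (-J - 1) = (14 + J) + (-1 - J) = 13)
j(P, S) = P/S (j(P, S) = (2*P)/((2*S)) = (2*P)*(1/(2*S)) = P/S)
(-42080 - f(-112)) - j(399, -556) = (-42080 - 1*13) - 399/(-556) = (-42080 - 13) - 399*(-1)/556 = -42093 - 1*(-399/556) = -42093 + 399/556 = -23403309/556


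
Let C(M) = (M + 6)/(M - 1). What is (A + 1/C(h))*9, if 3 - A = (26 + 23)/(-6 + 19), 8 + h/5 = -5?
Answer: 2412/767 ≈ 3.1447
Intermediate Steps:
h = -65 (h = -40 + 5*(-5) = -40 - 25 = -65)
A = -10/13 (A = 3 - (26 + 23)/(-6 + 19) = 3 - 49/13 = -10/13 ≈ -0.76923)
C(M) = (6 + M)/(-1 + M)
(A + 1/C(h))*9 = (-10/13 + 1/((6 - 65)/(-1 - 65)))*9 = (-10/13 + 1/(-59/(-66)))*9 = (-10/13 + 1/(-1/66*(-59)))*9 = (-10/13 + 1/(59/66))*9 = (-10/13 + 66/59)*9 = (268/767)*9 = 2412/767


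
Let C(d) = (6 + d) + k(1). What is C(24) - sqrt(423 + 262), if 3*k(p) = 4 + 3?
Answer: 97/3 - sqrt(685) ≈ 6.1608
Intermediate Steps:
k(p) = 7/3 (k(p) = (4 + 3)/3 = (1/3)*7 = 7/3)
C(d) = 25/3 + d (C(d) = (6 + d) + 7/3 = 25/3 + d)
C(24) - sqrt(423 + 262) = (25/3 + 24) - sqrt(423 + 262) = 97/3 - sqrt(685)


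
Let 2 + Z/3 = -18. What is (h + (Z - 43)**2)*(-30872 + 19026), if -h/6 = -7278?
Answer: -642965342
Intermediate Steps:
h = 43668 (h = -6*(-7278) = 43668)
Z = -60 (Z = -6 + 3*(-18) = -6 - 54 = -60)
(h + (Z - 43)**2)*(-30872 + 19026) = (43668 + (-60 - 43)**2)*(-30872 + 19026) = (43668 + (-103)**2)*(-11846) = (43668 + 10609)*(-11846) = 54277*(-11846) = -642965342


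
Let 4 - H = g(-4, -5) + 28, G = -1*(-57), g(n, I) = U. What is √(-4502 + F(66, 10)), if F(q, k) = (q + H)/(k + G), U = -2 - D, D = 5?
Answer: I*√20206195/67 ≈ 67.092*I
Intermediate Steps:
U = -7 (U = -2 - 1*5 = -2 - 5 = -7)
g(n, I) = -7
G = 57
H = -17 (H = 4 - (-7 + 28) = 4 - 1*21 = 4 - 21 = -17)
F(q, k) = (-17 + q)/(57 + k) (F(q, k) = (q - 17)/(k + 57) = (-17 + q)/(57 + k))
√(-4502 + F(66, 10)) = √(-4502 + (-17 + 66)/(57 + 10)) = √(-4502 + 49/67) = √(-301585/67) = I*√20206195/67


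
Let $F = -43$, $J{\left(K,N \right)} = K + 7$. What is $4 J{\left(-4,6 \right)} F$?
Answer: $-516$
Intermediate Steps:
$J{\left(K,N \right)} = 7 + K$
$4 J{\left(-4,6 \right)} F = 4 \left(7 - 4\right) \left(-43\right) = 4 \cdot 3 \left(-43\right) = 12 \left(-43\right) = -516$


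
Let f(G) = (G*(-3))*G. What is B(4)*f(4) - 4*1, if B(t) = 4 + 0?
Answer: -196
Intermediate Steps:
B(t) = 4
f(G) = -3*G**2 (f(G) = (-3*G)*G = -3*G**2)
B(4)*f(4) - 4*1 = 4*(-3*4**2) - 4*1 = 4*(-3*16) - 4 = 4*(-48) - 4 = -192 - 4 = -196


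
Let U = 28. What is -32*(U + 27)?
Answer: -1760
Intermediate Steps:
-32*(U + 27) = -32*(28 + 27) = -32*55 = -1760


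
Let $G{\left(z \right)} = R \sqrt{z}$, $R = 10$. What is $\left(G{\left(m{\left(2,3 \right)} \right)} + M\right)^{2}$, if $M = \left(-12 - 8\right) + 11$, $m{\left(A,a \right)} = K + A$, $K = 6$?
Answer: $881 - 360 \sqrt{2} \approx 371.88$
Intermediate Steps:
$m{\left(A,a \right)} = 6 + A$
$G{\left(z \right)} = 10 \sqrt{z}$
$M = -9$ ($M = \left(-12 - 8\right) + 11 = -20 + 11 = -9$)
$\left(G{\left(m{\left(2,3 \right)} \right)} + M\right)^{2} = \left(10 \sqrt{6 + 2} - 9\right)^{2} = \left(10 \sqrt{8} - 9\right)^{2} = \left(10 \cdot 2 \sqrt{2} - 9\right)^{2} = \left(20 \sqrt{2} - 9\right)^{2} = \left(-9 + 20 \sqrt{2}\right)^{2}$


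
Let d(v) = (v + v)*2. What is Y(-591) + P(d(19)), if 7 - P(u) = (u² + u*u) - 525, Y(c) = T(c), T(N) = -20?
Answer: -11040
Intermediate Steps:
d(v) = 4*v (d(v) = (2*v)*2 = 4*v)
Y(c) = -20
P(u) = 532 - 2*u² (P(u) = 7 - ((u² + u*u) - 525) = 7 - ((u² + u²) - 525) = 7 - (2*u² - 525) = 7 - (-525 + 2*u²) = 7 + (525 - 2*u²) = 532 - 2*u²)
Y(-591) + P(d(19)) = -20 + (532 - 2*(4*19)²) = -20 + (532 - 2*76²) = -20 + (532 - 2*5776) = -20 + (532 - 11552) = -20 - 11020 = -11040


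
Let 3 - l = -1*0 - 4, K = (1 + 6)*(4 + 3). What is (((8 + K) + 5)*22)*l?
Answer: 9548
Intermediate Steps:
K = 49 (K = 7*7 = 49)
l = 7 (l = 3 - (-1*0 - 4) = 3 - (0 - 4) = 3 - 1*(-4) = 3 + 4 = 7)
(((8 + K) + 5)*22)*l = (((8 + 49) + 5)*22)*7 = ((57 + 5)*22)*7 = (62*22)*7 = 1364*7 = 9548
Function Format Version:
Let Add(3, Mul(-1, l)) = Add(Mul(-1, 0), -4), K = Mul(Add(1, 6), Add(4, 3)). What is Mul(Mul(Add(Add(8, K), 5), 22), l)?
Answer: 9548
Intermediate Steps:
K = 49 (K = Mul(7, 7) = 49)
l = 7 (l = Add(3, Mul(-1, Add(Mul(-1, 0), -4))) = Add(3, Mul(-1, Add(0, -4))) = Add(3, Mul(-1, -4)) = Add(3, 4) = 7)
Mul(Mul(Add(Add(8, K), 5), 22), l) = Mul(Mul(Add(Add(8, 49), 5), 22), 7) = Mul(Mul(Add(57, 5), 22), 7) = Mul(Mul(62, 22), 7) = Mul(1364, 7) = 9548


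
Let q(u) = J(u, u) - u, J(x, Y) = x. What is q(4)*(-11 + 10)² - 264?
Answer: -264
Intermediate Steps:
q(u) = 0 (q(u) = u - u = 0)
q(4)*(-11 + 10)² - 264 = 0*(-11 + 10)² - 264 = 0*(-1)² - 264 = 0*1 - 264 = 0 - 264 = -264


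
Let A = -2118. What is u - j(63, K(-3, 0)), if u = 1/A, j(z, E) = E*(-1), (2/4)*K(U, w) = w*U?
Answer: -1/2118 ≈ -0.00047214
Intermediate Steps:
K(U, w) = 2*U*w (K(U, w) = 2*(w*U) = 2*(U*w) = 2*U*w)
j(z, E) = -E
u = -1/2118 (u = 1/(-2118) = -1/2118 ≈ -0.00047214)
u - j(63, K(-3, 0)) = -1/2118 - (-1)*2*(-3)*0 = -1/2118 - (-1)*0 = -1/2118 - 1*0 = -1/2118 + 0 = -1/2118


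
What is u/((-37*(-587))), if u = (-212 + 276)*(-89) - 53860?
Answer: -59556/21719 ≈ -2.7421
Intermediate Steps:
u = -59556 (u = 64*(-89) - 53860 = -5696 - 53860 = -59556)
u/((-37*(-587))) = -59556/((-37*(-587))) = -59556/21719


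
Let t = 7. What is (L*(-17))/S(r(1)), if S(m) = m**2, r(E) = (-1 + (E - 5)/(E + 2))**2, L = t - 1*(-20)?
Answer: -37179/2401 ≈ -15.485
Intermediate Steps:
L = 27 (L = 7 - 1*(-20) = 7 + 20 = 27)
r(E) = (-1 + (-5 + E)/(2 + E))**2
(L*(-17))/S(r(1)) = (27*(-17))/((49/(2 + 1)**2)**2) = -459/((49/3**2)**2) = -459/((49*(1/9))**2) = -459/((49/9)**2) = -459/2401/81 = -459*81/2401 = -37179/2401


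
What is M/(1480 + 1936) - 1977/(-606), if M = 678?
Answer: 597025/172508 ≈ 3.4609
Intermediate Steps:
M/(1480 + 1936) - 1977/(-606) = 678/(1480 + 1936) - 1977/(-606) = 678/3416 - 1977*(-1/606) = 678*(1/3416) + 659/202 = 339/1708 + 659/202 = 597025/172508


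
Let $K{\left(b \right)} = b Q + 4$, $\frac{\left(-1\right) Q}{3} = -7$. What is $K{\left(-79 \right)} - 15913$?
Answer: $-17568$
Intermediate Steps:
$Q = 21$ ($Q = \left(-3\right) \left(-7\right) = 21$)
$K{\left(b \right)} = 4 + 21 b$ ($K{\left(b \right)} = b 21 + 4 = 21 b + 4 = 4 + 21 b$)
$K{\left(-79 \right)} - 15913 = \left(4 + 21 \left(-79\right)\right) - 15913 = \left(4 - 1659\right) - 15913 = -1655 - 15913 = -17568$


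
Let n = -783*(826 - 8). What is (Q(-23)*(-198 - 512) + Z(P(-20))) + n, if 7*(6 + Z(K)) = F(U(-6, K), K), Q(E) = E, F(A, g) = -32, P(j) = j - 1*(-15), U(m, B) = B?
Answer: -4369222/7 ≈ -6.2418e+5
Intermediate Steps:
P(j) = 15 + j (P(j) = j + 15 = 15 + j)
Z(K) = -74/7 (Z(K) = -6 + (1/7)*(-32) = -6 - 32/7 = -74/7)
n = -640494 (n = -783*818 = -640494)
(Q(-23)*(-198 - 512) + Z(P(-20))) + n = (-23*(-198 - 512) - 74/7) - 640494 = (-23*(-710) - 74/7) - 640494 = (16330 - 74/7) - 640494 = 114236/7 - 640494 = -4369222/7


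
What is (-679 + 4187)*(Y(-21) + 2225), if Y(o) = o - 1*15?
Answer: 7679012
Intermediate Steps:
Y(o) = -15 + o (Y(o) = o - 15 = -15 + o)
(-679 + 4187)*(Y(-21) + 2225) = (-679 + 4187)*((-15 - 21) + 2225) = 3508*(-36 + 2225) = 3508*2189 = 7679012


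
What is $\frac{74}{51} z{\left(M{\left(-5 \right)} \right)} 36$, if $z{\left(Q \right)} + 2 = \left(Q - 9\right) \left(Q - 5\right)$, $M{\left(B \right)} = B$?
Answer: $\frac{122544}{17} \approx 7208.5$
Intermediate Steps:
$z{\left(Q \right)} = -2 + \left(-9 + Q\right) \left(-5 + Q\right)$ ($z{\left(Q \right)} = -2 + \left(Q - 9\right) \left(Q - 5\right) = -2 + \left(-9 + Q\right) \left(-5 + Q\right)$)
$\frac{74}{51} z{\left(M{\left(-5 \right)} \right)} 36 = \frac{74}{51} \left(43 + \left(-5\right)^{2} - -70\right) 36 = 74 \cdot \frac{1}{51} \left(43 + 25 + 70\right) 36 = \frac{74}{51} \cdot 138 \cdot 36 = \frac{3404}{17} \cdot 36 = \frac{122544}{17}$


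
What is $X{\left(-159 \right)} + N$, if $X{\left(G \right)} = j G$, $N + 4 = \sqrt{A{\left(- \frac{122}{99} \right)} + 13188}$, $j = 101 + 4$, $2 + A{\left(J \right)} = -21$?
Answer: $-16699 + \sqrt{13165} \approx -16584.0$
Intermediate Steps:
$A{\left(J \right)} = -23$ ($A{\left(J \right)} = -2 - 21 = -23$)
$j = 105$
$N = -4 + \sqrt{13165}$ ($N = -4 + \sqrt{-23 + 13188} = -4 + \sqrt{13165} \approx 110.74$)
$X{\left(G \right)} = 105 G$
$X{\left(-159 \right)} + N = 105 \left(-159\right) - \left(4 - \sqrt{13165}\right) = -16695 - \left(4 - \sqrt{13165}\right) = -16699 + \sqrt{13165}$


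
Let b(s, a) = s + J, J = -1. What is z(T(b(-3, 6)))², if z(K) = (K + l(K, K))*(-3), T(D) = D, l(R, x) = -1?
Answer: 225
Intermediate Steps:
b(s, a) = -1 + s (b(s, a) = s - 1 = -1 + s)
z(K) = 3 - 3*K (z(K) = (K - 1)*(-3) = (-1 + K)*(-3) = 3 - 3*K)
z(T(b(-3, 6)))² = (3 - 3*(-1 - 3))² = (3 - 3*(-4))² = (3 + 12)² = 15² = 225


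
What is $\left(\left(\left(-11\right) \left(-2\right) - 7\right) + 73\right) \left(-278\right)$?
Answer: $-24464$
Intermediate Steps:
$\left(\left(\left(-11\right) \left(-2\right) - 7\right) + 73\right) \left(-278\right) = \left(\left(22 - 7\right) + 73\right) \left(-278\right) = \left(15 + 73\right) \left(-278\right) = 88 \left(-278\right) = -24464$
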